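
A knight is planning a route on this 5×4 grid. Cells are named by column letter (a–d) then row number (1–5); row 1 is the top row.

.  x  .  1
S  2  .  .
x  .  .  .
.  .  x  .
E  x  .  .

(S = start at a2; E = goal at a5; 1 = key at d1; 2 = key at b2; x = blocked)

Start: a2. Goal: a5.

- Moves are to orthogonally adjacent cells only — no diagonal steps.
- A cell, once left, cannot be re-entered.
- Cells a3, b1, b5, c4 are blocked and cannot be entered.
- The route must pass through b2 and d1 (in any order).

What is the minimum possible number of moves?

Any route passes through b2 and d1 in some order between a2 and a5. Summing Manhattan distances along each leg and taking the cheapest ordering (a2 → d1 → b2 → a5) gives a lower bound of 4 + 3 + 4 = 11 moves.
A route of 11 moves achieves this: a2 → b2 → c2 → c1 → d1 → d2 → d3 → c3 → b3 → b4 → a4 → a5.
Since 11 matches the lower bound, it is optimal.

11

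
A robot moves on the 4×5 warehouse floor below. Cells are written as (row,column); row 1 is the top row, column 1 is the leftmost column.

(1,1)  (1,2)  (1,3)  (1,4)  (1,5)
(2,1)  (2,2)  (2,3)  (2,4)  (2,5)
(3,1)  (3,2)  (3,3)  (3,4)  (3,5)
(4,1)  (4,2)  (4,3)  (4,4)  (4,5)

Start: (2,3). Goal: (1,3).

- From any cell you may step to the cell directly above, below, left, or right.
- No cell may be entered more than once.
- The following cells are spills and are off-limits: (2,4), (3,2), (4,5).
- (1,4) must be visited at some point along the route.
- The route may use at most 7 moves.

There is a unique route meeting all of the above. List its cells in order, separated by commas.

The budget equals the shortest possible length, so every move has to be on a shortest route through the required cells.
Route from (2,3): down 1 to (3,3), right 2 to (3,5), up 2 to (1,5), left 2 to (1,3) — 7 moves in all.
Check: all required cells visited; 7 ≤ 7 moves.

(2,3), (3,3), (3,4), (3,5), (2,5), (1,5), (1,4), (1,3)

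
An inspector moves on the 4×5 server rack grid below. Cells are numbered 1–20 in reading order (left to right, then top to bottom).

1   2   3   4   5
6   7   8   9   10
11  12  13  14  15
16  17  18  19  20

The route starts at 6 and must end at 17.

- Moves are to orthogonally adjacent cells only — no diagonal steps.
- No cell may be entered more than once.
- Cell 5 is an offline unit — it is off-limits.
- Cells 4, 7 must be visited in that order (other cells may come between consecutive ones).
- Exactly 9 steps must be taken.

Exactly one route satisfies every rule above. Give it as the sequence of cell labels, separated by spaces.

6 1 2 3 4 9 8 7 12 17

The waypoints must appear in the order 4, 7, with no cell reused.
Route from 6: up to 1, 3× right (reaching 4), down to 9, 2× left (reaching 7), 2× down (reaching 17) — 9 moves in all.
Check: order respected (4 at step 4, 7 at step 7); 9 moves as required.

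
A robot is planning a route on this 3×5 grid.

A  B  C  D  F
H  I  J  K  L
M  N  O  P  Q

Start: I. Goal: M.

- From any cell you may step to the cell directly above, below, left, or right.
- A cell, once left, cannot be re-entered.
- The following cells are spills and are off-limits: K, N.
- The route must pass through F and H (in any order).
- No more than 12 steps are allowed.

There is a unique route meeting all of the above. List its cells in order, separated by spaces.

Any route must reach F and H and still end at M within 12 moves, so the order of the required stops is forced.
Route from I: right to J, down to O, 2× right (reaching Q), 2× up (reaching F), 4× left (reaching A), 2× down (reaching M) — 12 moves in all.
Check: all required cells visited; 12 ≤ 12 moves.

I J O P Q L F D C B A H M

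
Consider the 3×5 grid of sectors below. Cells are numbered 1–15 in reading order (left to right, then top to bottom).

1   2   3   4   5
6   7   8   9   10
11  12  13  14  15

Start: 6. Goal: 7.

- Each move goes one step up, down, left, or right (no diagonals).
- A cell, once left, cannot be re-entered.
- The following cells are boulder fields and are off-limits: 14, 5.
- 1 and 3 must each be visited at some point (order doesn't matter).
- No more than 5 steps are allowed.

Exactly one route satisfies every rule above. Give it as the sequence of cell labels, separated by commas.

Any route must reach 1 and 3 and still end at 7 within 5 moves, so the order of the required stops is forced.
Route from 6: up 1 to 1, right 2 to 3, down 1 to 8, left 1 to 7 — 5 moves in all.
Check: all required cells visited; 5 ≤ 5 moves.

6, 1, 2, 3, 8, 7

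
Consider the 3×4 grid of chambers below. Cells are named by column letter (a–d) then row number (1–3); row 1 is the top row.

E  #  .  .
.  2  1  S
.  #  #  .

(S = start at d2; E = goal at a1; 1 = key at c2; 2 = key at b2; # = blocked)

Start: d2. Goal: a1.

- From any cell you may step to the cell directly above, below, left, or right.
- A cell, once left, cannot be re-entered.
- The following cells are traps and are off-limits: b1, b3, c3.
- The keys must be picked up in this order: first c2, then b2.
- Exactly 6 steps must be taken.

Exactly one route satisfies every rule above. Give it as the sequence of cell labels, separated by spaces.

The waypoints must appear in the order c2, b2, with no cell reused.
Route from d2: up 1 to d1, left 1 to c1, down 1 to c2, left 2 to a2, up 1 to a1 — 6 moves in all.
Check: order respected (1 at step 3, 2 at step 4); 6 moves as required.

d2 d1 c1 c2 b2 a2 a1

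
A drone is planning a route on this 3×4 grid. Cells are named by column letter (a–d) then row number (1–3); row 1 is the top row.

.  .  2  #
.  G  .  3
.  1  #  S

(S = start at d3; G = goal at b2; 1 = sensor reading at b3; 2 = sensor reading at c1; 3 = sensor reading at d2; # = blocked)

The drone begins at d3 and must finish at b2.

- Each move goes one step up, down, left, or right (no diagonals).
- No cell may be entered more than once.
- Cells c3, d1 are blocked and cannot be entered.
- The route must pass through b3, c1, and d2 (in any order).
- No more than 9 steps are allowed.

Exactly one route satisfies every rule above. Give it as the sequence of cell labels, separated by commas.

d3, d2, c2, c1, b1, a1, a2, a3, b3, b2

The budget equals the shortest possible length, so every move has to be on a shortest route through the required cells.
Route from d3: up to d2, left to c2, up to c1, 2× left (reaching a1), 2× down (reaching a3), right to b3, up to b2 — 9 moves in all.
Check: all required cells visited; 9 ≤ 9 moves.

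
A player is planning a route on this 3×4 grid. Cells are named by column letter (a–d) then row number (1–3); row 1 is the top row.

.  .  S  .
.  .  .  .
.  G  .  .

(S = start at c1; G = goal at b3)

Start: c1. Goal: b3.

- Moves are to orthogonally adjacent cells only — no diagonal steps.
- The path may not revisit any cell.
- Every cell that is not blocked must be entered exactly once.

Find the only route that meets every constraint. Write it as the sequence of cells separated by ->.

Need to visit all 12 open cells exactly once, starting at c1 and ending at b3.
Route from c1: right 1 to d1, down 2 to d3, left 1 to c3, up 1 to c2, left 1 to b2, up 1 to b1, left 1 to a1, down 2 to a3, right 1 to b3 — 11 moves in all.
Check: all 12 open cells covered.

c1 -> d1 -> d2 -> d3 -> c3 -> c2 -> b2 -> b1 -> a1 -> a2 -> a3 -> b3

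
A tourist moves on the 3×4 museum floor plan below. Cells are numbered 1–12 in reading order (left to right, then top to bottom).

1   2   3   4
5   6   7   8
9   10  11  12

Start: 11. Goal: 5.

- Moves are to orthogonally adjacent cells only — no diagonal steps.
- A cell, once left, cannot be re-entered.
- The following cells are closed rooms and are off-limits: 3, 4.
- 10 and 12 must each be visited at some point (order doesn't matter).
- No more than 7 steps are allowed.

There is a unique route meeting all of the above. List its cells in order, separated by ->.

11 -> 12 -> 8 -> 7 -> 6 -> 10 -> 9 -> 5

The 7-move cap with required stops at 10, 12 leaves no slack for detours.
Route from 11: right to 12, up to 8, 2× left (reaching 6), down to 10, left to 9, up to 5 — 7 moves in all.
Check: all required cells visited; 7 ≤ 7 moves.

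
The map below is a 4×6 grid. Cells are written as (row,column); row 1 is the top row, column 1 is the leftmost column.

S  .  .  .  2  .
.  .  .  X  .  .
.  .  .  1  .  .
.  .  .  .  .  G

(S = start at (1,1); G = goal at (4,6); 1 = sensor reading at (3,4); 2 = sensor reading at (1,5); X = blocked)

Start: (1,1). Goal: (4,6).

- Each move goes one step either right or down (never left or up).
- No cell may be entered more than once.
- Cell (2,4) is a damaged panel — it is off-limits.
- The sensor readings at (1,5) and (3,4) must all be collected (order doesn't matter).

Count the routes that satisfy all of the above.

A right/down-only route from (1,1) to (4,6) makes exactly 3 down-moves and 5 right-moves in some order.
With no other constraints that would be C(8,3) = 56 routes.
(3,4) is below but to the left of (1,5): going (1,5) → (3,4) would need a leftward move and (3,4) → (1,5) an upward move, so no right/down-only route can visit both required cells.
No route satisfies every constraint, so the count is 0.

0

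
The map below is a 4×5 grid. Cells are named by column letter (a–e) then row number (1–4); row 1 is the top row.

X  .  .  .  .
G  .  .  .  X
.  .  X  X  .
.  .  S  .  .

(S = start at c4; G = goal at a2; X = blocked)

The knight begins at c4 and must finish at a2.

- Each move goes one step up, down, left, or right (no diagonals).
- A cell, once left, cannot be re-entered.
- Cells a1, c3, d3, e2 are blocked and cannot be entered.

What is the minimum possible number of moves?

4

The Manhattan distance from c4 to a2 is |4−2| + |3−1| = 4, so at least 4 moves are needed.
A route of 4 moves achieves this: c4 → b4 → b3 → b2 → a2.
Since 4 matches the lower bound, it is optimal.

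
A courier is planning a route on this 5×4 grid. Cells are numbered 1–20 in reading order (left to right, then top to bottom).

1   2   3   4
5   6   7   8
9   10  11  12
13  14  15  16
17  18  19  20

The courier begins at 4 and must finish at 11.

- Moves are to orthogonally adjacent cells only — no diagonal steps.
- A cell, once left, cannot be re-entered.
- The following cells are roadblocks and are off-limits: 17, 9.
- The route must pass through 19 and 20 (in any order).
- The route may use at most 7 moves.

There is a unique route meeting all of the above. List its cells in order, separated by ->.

4 -> 8 -> 12 -> 16 -> 20 -> 19 -> 15 -> 11

The 7-move cap with required stops at 19, 20 leaves no slack for detours.
Route from 4: 4× down (reaching 20), left to 19, 2× up (reaching 11) — 7 moves in all.
Check: all required cells visited; 7 ≤ 7 moves.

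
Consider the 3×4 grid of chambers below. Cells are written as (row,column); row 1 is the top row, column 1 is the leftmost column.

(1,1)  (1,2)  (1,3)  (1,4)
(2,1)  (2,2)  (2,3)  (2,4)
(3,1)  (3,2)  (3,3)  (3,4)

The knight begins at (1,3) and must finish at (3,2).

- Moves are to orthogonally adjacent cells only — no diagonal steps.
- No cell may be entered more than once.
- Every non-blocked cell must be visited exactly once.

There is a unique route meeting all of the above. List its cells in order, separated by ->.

Need to visit all 12 open cells exactly once, starting at (1,3) and ending at (3,2).
Route from (1,3): right to (1,4), 2× down (reaching (3,4)), left to (3,3), up to (2,3), left to (2,2), up to (1,2), left to (1,1), 2× down (reaching (3,1)), right to (3,2) — 11 moves in all.
Check: all 12 open cells covered.

(1,3) -> (1,4) -> (2,4) -> (3,4) -> (3,3) -> (2,3) -> (2,2) -> (1,2) -> (1,1) -> (2,1) -> (3,1) -> (3,2)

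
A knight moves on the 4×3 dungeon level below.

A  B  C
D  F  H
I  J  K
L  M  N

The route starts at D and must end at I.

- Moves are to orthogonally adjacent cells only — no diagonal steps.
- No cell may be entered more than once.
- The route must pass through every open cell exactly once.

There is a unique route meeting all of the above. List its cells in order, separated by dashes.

D - A - B - C - H - F - J - K - N - M - L - I

Need to visit all 12 open cells exactly once, starting at D and ending at I.
Cell A has only two open neighbours (D and B), so the path must pass straight through it: one of those is the cell it's entered from and the other is where it exits.
Route from D: up 1 to A, right 2 to C, down 1 to H, left 1 to F, down 1 to J, right 1 to K, down 1 to N, left 2 to L, up 1 to I — 11 moves in all.
Check: all 12 open cells covered.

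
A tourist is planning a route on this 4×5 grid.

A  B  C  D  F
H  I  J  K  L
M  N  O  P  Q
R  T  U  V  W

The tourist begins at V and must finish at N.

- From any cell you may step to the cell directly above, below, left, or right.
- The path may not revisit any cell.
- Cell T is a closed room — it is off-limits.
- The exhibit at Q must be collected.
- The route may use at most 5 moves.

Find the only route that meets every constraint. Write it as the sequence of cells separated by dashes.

V - W - Q - P - O - N

The 5-move cap with required stops at Q leaves no slack for detours.
Route from V: right to W, up to Q, 3× left (reaching N) — 5 moves in all.
Check: all required cells visited; 5 ≤ 5 moves.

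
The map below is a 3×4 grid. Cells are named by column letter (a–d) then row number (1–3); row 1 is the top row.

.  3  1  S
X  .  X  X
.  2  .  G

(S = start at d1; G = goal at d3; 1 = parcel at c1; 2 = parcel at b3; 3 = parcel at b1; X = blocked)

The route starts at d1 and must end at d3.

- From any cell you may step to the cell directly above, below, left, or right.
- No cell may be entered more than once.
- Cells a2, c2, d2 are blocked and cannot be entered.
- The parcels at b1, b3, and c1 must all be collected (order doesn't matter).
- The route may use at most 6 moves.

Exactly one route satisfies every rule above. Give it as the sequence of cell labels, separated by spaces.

d1 c1 b1 b2 b3 c3 d3

Any route must reach b1, b3, and c1 and still end at d3 within 6 moves, so the order of the required stops is forced.
Route from d1: left 2 to b1, down 2 to b3, right 2 to d3 — 6 moves in all.
Check: all required cells visited; 6 ≤ 6 moves.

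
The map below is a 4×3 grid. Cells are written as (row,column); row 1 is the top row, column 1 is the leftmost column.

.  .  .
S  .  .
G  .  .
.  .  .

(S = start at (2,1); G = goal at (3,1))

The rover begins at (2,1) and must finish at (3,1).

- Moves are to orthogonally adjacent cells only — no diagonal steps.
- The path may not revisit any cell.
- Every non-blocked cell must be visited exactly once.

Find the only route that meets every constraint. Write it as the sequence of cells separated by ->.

Need to visit all 12 open cells exactly once, starting at (2,1) and ending at (3,1).
Cell (1,1) has only two open neighbours ((2,1) and (1,2)), so the path must pass straight through it: one of those is the cell it's entered from and the other is where it exits.
Route from (2,1): up to (1,1), 2× right (reaching (1,3)), down to (2,3), left to (2,2), down to (3,2), right to (3,3), down to (4,3), 2× left (reaching (4,1)), up to (3,1) — 11 moves in all.
Check: all 12 open cells covered.

(2,1) -> (1,1) -> (1,2) -> (1,3) -> (2,3) -> (2,2) -> (3,2) -> (3,3) -> (4,3) -> (4,2) -> (4,1) -> (3,1)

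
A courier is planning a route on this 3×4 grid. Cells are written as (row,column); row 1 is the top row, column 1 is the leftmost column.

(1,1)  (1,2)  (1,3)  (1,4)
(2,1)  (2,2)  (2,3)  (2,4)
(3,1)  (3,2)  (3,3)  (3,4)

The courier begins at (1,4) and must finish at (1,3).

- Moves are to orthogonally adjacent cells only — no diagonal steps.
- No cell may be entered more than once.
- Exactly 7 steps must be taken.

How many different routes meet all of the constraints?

Need simple routes of exactly 7 moves from (1,4) to (1,3) (Manhattan distance 1, so 3 moves are spent on a detour and 3 undoing it).
Enumerating: (1,4) (2,4) (3,4) (3,3) (2,3) (2,2) (1,2) (1,3) | (1,4) (2,4) (3,4) (3,3) (3,2) (2,2) (1,2) (1,3) | (1,4) (2,4) (3,4) (3,3) (3,2) (2,2) (2,3) (1,3) | (1,4) (2,4) (2,3) (3,3) (3,2) (2,2) (1,2) (1,3) | (1,4) (2,4) (2,3) (2,2) (2,1) (1,1) (1,2) (1,3).
That gives 5 routes.

5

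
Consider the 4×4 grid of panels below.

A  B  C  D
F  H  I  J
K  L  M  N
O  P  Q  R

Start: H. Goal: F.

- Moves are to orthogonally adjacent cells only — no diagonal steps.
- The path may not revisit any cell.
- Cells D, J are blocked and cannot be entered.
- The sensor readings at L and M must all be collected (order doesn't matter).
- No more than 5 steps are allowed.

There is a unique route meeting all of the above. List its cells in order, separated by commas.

The budget equals the shortest possible length, so every move has to be on a shortest route through the required cells.
Route from H: right 1 to I, down 1 to M, left 2 to K, up 1 to F — 5 moves in all.
Check: all required cells visited; 5 ≤ 5 moves.

H, I, M, L, K, F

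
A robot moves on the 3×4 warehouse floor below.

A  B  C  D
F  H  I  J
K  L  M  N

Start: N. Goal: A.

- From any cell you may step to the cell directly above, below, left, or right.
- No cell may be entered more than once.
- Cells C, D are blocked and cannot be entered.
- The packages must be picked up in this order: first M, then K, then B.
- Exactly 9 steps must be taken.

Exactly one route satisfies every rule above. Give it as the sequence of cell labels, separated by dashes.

The waypoints must appear in the order M, K, B, with no cell reused.
Route from N: up 1 to J, left 1 to I, down 1 to M, left 2 to K, up 1 to F, right 1 to H, up 1 to B, left 1 to A — 9 moves in all.
Check: order respected (M at step 3, K at step 5, B at step 8); 9 moves as required.

N - J - I - M - L - K - F - H - B - A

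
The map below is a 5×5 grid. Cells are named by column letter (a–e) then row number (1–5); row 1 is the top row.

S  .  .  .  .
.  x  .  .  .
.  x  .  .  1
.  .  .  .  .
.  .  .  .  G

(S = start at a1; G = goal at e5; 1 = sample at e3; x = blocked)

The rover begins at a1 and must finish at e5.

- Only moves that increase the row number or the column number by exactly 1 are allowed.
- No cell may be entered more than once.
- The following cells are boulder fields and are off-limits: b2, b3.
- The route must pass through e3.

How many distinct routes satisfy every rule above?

A right/down-only route from a1 to e5 makes exactly 4 down-moves and 4 right-moves in some order.
With no other constraints that would be C(8,4) = 70 routes.
Split at e3 and multiply the segment counts (each segment already excludes blocked cells): a1→e3: 6; e3→e5: 1; product = 6.
That gives 6 routes.

6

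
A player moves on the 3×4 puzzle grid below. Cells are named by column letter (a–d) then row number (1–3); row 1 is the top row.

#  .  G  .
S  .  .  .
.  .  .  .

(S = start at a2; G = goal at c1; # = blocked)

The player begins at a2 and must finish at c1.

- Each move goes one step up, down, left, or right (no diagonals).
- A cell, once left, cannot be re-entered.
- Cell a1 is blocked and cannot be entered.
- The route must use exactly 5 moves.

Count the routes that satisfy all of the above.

5

Need simple routes of exactly 5 moves from a2 to c1 (Manhattan distance 3, so 1 moves are spent on a detour and 1 undoing it).
Enumerating: a2 a3 b3 b2 b1 c1 | a2 a3 b3 b2 c2 c1 | a2 a3 b3 c3 c2 c1 | a2 b2 b3 c3 c2 c1 | a2 b2 c2 d2 d1 c1.
That gives 5 routes.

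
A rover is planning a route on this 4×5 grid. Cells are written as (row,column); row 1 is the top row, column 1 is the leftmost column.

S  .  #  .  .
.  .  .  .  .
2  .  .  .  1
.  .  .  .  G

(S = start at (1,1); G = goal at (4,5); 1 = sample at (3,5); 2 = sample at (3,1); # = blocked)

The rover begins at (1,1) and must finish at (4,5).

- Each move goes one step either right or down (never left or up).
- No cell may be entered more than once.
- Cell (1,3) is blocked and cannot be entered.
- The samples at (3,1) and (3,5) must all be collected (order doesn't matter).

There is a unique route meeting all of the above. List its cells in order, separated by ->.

Moves only go right or down, so the column and row indices never decrease.
Route from (1,1): down 2 to (3,1), right 4 to (3,5), down 1 to (4,5) — 7 moves in all.
Check: all required cells visited.

(1,1) -> (2,1) -> (3,1) -> (3,2) -> (3,3) -> (3,4) -> (3,5) -> (4,5)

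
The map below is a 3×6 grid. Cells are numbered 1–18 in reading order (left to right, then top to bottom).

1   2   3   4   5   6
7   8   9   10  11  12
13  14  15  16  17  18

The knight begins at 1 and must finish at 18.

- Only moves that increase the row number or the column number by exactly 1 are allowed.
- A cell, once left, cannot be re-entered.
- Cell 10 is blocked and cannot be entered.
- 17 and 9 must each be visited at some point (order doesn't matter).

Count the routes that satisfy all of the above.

A right/down-only route from 1 to 18 makes exactly 2 down-moves and 5 right-moves in some order.
With no other constraints that would be C(7,2) = 21 routes.
A monotone route can only reach the required cells in the order 9, 17, so split there and multiply the segment counts (each segment already excludes blocked cells): 1→9: 3; 9→17: 1; 17→18: 1; product = 3.
That gives 3 routes.

3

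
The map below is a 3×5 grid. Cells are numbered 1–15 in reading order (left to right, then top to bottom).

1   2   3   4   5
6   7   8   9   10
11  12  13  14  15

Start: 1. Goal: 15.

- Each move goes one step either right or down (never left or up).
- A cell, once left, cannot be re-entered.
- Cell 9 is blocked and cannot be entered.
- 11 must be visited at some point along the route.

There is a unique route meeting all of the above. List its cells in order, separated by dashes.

Moves only go right or down, so the column and row indices never decrease.
Route from 1: 2× down (reaching 11), 4× right (reaching 15) — 6 moves in all.
Check: all required cells visited.

1 - 6 - 11 - 12 - 13 - 14 - 15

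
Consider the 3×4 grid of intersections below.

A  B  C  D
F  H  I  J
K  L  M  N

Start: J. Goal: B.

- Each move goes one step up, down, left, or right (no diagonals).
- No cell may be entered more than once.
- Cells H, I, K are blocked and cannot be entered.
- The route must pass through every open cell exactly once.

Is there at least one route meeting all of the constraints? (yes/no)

no

Cell F has only one open neighbour but is neither the start nor the goal, so a Hamiltonian route would have to both enter and leave it through the same neighbour — impossible without revisiting.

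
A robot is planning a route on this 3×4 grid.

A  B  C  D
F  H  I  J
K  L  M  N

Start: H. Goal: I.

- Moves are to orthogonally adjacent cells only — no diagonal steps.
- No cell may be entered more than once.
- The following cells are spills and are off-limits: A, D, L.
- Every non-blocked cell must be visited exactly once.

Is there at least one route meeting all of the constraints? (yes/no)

no

Cell K has only one open neighbour but is neither the start nor the goal, so a Hamiltonian route would have to both enter and leave it through the same neighbour — impossible without revisiting.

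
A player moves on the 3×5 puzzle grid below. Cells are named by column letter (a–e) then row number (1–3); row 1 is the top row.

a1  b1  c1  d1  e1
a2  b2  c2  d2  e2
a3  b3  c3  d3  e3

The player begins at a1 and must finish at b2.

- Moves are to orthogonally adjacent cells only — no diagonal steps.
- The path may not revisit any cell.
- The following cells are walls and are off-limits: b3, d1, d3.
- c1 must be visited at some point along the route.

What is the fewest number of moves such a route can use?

Any route passes through c1 somewhere between a1 and b2. Summing Manhattan distances along the two legs (a1 → c1 → b2) gives a lower bound of 2 + 2 = 4 moves.
A route of 4 moves achieves this: a1 → b1 → c1 → c2 → b2.
Since 4 matches the lower bound, it is optimal.

4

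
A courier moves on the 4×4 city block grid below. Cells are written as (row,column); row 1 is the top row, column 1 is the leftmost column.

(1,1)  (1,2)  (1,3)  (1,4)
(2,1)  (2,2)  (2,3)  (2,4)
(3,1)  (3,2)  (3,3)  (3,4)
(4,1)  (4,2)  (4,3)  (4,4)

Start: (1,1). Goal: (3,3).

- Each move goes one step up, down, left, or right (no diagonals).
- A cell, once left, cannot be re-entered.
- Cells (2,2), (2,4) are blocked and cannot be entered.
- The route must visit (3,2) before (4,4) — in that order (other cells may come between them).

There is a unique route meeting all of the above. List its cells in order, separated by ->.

(1,1) -> (2,1) -> (3,1) -> (3,2) -> (4,2) -> (4,3) -> (4,4) -> (3,4) -> (3,3)

The waypoints must appear in the order (3,2), (4,4), with no cell reused.
Route from (1,1): 2× down (reaching (3,1)), right to (3,2), down to (4,2), 2× right (reaching (4,4)), up to (3,4), left to (3,3) — 8 moves in all.
Check: order respected ((3,2) at step 3, (4,4) at step 6).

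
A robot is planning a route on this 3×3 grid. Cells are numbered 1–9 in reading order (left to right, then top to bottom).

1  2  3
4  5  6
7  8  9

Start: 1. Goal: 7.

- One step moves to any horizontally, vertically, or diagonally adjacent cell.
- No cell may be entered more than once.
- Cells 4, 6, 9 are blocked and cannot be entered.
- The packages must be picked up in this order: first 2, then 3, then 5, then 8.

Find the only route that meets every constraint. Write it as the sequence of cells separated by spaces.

1 2 3 5 8 7

The waypoints must appear in the order 2, 3, 5, 8, with no cell reused.
Route from 1: 2× right (reaching 3), down-left to 5, down to 8, left to 7 — 5 moves in all.
Check: order respected (2 at step 1, 3 at step 2, 5 at step 3, 8 at step 4).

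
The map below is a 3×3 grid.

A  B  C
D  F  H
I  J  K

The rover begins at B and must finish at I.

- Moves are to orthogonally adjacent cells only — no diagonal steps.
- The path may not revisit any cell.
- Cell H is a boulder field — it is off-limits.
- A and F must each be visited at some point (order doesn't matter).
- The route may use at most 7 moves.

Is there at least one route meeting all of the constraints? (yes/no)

One route that works: B → A → D → F → J → I.

yes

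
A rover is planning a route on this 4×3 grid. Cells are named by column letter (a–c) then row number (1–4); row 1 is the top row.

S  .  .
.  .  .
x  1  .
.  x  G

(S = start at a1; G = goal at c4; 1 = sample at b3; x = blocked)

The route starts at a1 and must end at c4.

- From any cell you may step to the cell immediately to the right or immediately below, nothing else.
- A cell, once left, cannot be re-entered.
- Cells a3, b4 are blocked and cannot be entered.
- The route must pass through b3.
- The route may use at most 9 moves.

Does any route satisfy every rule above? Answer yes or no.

yes

One route that works: a1 → a2 → b2 → b3 → c3 → c4.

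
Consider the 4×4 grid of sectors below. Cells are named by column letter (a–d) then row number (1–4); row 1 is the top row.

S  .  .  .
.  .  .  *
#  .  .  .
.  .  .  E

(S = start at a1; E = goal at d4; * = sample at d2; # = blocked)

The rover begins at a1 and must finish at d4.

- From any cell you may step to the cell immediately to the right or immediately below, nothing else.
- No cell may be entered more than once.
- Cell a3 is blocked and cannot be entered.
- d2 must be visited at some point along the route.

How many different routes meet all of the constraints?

A right/down-only route from a1 to d4 makes exactly 3 down-moves and 3 right-moves in some order.
With no other constraints that would be C(6,3) = 20 routes.
Split at d2 and multiply the segment counts (each segment already excludes blocked cells): a1→d2: 4; d2→d4: 1; product = 4.
That gives 4 routes.

4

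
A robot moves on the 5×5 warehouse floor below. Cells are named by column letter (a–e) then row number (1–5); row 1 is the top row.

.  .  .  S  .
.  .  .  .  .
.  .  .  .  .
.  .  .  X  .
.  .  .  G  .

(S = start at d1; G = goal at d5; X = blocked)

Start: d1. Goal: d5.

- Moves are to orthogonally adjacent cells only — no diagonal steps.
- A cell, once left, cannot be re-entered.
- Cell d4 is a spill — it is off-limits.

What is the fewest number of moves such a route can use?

6

The Manhattan distance from d1 to d5 is |1−5| + |4−4| = 4, so at least 4 moves are needed.
That bound ignores the blocked cells. Measuring each leg by the fewest moves that actually steer around them (d1→d5: 6) raises the lower bound to 6.
A route of 6 moves exists: d1 → d2 → d3 → c3 → c4 → c5 → d5.
Since 6 matches that lower bound, it is optimal.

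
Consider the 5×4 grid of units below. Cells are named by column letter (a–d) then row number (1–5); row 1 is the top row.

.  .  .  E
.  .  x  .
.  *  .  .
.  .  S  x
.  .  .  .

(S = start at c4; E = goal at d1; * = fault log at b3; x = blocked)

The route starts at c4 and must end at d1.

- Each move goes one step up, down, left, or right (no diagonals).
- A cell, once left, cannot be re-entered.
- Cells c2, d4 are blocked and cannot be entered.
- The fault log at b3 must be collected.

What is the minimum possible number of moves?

Any route passes through b3 somewhere between c4 and d1. Summing Manhattan distances along the two legs (c4 → b3 → d1) gives a lower bound of 2 + 4 = 6 moves.
A route of 6 moves achieves this: c4 → c3 → b3 → b2 → b1 → c1 → d1.
Since 6 matches the lower bound, it is optimal.

6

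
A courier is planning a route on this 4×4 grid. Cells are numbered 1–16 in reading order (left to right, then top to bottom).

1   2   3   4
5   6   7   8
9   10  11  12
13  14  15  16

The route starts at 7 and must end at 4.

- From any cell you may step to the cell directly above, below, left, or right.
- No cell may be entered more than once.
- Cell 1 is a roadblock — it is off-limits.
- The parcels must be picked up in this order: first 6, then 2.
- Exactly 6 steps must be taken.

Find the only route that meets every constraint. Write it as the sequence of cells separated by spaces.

The waypoints must appear in the order 6, 2, with no cell reused.
Route from 7: down 1 to 11, left 1 to 10, up 2 to 2, right 2 to 4 — 6 moves in all.
Check: order respected (6 at step 3, 2 at step 4); 6 moves as required.

7 11 10 6 2 3 4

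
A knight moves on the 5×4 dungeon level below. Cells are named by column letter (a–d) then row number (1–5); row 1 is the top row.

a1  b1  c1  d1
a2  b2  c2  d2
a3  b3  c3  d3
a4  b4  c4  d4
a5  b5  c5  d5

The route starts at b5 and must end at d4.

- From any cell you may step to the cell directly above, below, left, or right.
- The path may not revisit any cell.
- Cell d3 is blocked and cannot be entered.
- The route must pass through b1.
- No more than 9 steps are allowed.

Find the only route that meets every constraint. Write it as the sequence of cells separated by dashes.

The budget equals the shortest possible length, so every move has to be on a shortest route through the required cells.
Route from b5: up 4 to b1, right 1 to c1, down 3 to c4, right 1 to d4 — 9 moves in all.
Check: all required cells visited; 9 ≤ 9 moves.

b5 - b4 - b3 - b2 - b1 - c1 - c2 - c3 - c4 - d4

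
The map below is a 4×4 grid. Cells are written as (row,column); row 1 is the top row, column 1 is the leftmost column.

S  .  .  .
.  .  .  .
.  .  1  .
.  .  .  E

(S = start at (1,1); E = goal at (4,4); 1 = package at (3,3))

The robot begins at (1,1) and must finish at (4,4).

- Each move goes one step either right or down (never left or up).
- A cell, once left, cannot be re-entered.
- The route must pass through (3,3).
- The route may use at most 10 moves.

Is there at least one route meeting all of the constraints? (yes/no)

One route that works: (1,1) → (2,1) → (3,1) → (3,2) → (3,3) → (4,3) → (4,4).

yes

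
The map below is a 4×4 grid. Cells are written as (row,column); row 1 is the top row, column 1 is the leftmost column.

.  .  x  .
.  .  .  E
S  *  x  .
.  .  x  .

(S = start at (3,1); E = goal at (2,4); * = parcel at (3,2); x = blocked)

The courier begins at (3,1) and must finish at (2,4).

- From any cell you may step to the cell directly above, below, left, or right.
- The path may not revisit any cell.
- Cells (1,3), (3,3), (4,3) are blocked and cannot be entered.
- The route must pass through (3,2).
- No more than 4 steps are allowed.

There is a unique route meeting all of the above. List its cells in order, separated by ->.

The budget equals the shortest possible length, so every move has to be on a shortest route through the required cells.
Route from (3,1): right to (3,2), up to (2,2), 2× right (reaching (2,4)) — 4 moves in all.
Check: all required cells visited; 4 ≤ 4 moves.

(3,1) -> (3,2) -> (2,2) -> (2,3) -> (2,4)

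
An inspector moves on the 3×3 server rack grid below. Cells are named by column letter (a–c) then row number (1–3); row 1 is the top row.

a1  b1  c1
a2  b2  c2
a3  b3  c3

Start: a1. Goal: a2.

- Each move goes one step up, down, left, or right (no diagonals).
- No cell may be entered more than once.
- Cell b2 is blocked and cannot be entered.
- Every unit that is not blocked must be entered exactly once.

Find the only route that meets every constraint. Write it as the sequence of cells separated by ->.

Need to visit all 8 open cells exactly once, starting at a1 and ending at a2.
Cell a3 has only two open neighbours (a2 and b3), so the path must pass straight through it: one of those is the cell it's entered from and the other is where it exits.
Route from a1: right 2 to c1, down 2 to c3, left 2 to a3, up 1 to a2 — 7 moves in all.
Check: all 8 open cells covered.

a1 -> b1 -> c1 -> c2 -> c3 -> b3 -> a3 -> a2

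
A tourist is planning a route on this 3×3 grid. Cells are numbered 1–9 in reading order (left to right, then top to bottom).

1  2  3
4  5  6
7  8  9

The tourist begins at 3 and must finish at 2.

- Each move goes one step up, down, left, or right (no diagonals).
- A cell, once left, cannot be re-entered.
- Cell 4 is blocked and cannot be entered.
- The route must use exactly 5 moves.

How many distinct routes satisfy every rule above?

Need simple routes of exactly 5 moves from 3 to 2 (Manhattan distance 1, so 2 moves are spent on a detour and 2 undoing it).
Enumerating: 3 6 9 8 5 2.
That gives 1 route.

1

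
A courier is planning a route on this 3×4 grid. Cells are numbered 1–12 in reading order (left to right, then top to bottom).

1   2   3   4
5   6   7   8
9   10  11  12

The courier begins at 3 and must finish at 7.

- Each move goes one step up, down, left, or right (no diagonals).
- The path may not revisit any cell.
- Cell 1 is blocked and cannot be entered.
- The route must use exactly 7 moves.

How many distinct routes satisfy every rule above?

3

Need simple routes of exactly 7 moves from 3 to 7 (Manhattan distance 1, so 3 moves are spent on a detour and 3 undoing it).
Enumerating: 3 2 6 10 11 12 8 7 | 3 2 6 5 9 10 11 7 | 3 4 8 12 11 10 6 7.
That gives 3 routes.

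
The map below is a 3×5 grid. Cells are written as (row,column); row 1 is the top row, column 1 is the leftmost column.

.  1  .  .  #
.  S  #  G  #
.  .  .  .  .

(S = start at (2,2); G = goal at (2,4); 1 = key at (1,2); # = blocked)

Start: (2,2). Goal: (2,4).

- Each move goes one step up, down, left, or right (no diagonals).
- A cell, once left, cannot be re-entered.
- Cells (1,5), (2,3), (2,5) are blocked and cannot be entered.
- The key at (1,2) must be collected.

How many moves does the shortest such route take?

Any route passes through (1,2) somewhere between (2,2) and (2,4). Summing Manhattan distances along the two legs ((2,2) → (1,2) → (2,4)) gives a lower bound of 1 + 3 = 4 moves.
A route of 4 moves achieves this: (2,2) → (1,2) → (1,3) → (1,4) → (2,4).
Since 4 matches the lower bound, it is optimal.

4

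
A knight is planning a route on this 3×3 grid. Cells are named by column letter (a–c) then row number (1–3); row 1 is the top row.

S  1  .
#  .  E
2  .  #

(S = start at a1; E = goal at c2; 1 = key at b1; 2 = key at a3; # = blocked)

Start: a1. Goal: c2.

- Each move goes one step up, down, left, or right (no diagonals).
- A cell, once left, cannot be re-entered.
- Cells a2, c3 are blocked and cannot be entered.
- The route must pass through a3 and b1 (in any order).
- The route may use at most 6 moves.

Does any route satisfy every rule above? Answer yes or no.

a3 must be visited but has only one open neighbour (b3), and it is neither the start nor the goal — the route would have to enter and leave through b3, re-entering it.

no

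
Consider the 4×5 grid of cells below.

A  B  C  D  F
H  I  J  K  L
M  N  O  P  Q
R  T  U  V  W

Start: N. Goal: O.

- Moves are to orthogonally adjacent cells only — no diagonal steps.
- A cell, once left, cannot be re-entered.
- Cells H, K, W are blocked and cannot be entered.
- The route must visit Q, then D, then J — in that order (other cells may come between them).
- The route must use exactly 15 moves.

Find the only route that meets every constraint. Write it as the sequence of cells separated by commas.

The waypoints must appear in the order Q, D, J, with no cell reused.
Route from N: left 1 to M, down 1 to R, right 3 to V, up 1 to P, right 1 to Q, up 2 to F, left 3 to B, down 1 to I, right 1 to J, down 1 to O — 15 moves in all.
Check: order respected (Q at step 7, D at step 10, J at step 14); 15 moves as required.

N, M, R, T, U, V, P, Q, L, F, D, C, B, I, J, O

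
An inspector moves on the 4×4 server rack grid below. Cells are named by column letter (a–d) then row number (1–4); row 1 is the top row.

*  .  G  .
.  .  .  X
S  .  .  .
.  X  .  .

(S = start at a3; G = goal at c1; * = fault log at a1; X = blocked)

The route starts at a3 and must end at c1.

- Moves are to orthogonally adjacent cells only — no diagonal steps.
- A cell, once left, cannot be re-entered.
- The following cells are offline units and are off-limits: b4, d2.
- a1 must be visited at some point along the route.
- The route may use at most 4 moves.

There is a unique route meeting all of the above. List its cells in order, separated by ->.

a3 -> a2 -> a1 -> b1 -> c1

Any route must reach a1 and still end at c1 within 4 moves, so the order of the required stops is forced.
Route from a3: up 2 to a1, right 2 to c1 — 4 moves in all.
Check: all required cells visited; 4 ≤ 4 moves.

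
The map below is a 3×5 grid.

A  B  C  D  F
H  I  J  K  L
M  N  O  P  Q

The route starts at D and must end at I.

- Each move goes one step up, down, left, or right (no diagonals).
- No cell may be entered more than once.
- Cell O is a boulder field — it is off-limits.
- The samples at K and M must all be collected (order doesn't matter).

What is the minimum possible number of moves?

Any route passes through K and M in some order between D and I. Summing Manhattan distances along each leg and taking the cheapest ordering (D → K → M → I) gives a lower bound of 1 + 4 + 2 = 7 moves.
The shortest route satisfying every rule uses 9 moves: D → K → J → C → B → A → H → M → N → I.
The bound of 7 isn't tight here; checking systematically, no route of length 7 through 8 satisfies every constraint, so 9 is the minimum.

9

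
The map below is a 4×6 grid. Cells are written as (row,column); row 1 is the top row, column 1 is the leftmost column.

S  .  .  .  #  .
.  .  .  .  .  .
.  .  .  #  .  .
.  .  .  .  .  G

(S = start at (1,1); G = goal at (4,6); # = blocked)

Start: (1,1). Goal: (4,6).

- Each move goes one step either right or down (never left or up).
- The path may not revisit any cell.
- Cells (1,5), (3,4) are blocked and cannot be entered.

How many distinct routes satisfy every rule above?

22

A right/down-only route from (1,1) to (4,6) makes exactly 3 down-moves and 5 right-moves in some order.
With no other constraints that would be C(8,3) = 56 routes.
Subtract routes through each blocked cell (inclusion–exclusion for overlaps): − through (1,5): 4 − through (3,4): 30 → 22.
That gives 22 routes.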